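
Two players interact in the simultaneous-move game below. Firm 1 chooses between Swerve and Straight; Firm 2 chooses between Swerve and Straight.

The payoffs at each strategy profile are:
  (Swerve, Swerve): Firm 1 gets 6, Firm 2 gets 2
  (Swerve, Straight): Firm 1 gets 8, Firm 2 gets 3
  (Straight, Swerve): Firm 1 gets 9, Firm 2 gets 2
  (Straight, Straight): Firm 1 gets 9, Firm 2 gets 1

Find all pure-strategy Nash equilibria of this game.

(Straight, Swerve)

(Swerve, Swerve): Firm 1 prefers Straight (9 > 6); Firm 2 prefers Straight (3 > 2) — not an equilibrium.
(Swerve, Straight): Firm 1 prefers Straight (9 > 8) — not an equilibrium.
(Straight, Swerve): Firm 1 gets 9 ≥ 6 from Swerve, and Firm 2 gets 2 ≥ 1 from Straight — Nash equilibrium.
(Straight, Straight): Firm 2 prefers Swerve (2 > 1) — not an equilibrium.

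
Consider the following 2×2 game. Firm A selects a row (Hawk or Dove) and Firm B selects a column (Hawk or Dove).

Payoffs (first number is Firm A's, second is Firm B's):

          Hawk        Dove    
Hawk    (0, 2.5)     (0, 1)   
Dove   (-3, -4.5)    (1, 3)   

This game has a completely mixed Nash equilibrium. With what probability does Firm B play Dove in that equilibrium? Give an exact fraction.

Let q be the probability that Firm B plays Hawk. In a completely mixed equilibrium, Firm A must be indifferent between Hawk and Dove.
Firm A's expected payoff from Hawk is 0; from Dove it is −3q + (1−q).
Setting these equal: 0 = −4q + 1, so q = 1/4.
Therefore Firm B plays Dove with probability 1 − 1/4 = 3/4.

3/4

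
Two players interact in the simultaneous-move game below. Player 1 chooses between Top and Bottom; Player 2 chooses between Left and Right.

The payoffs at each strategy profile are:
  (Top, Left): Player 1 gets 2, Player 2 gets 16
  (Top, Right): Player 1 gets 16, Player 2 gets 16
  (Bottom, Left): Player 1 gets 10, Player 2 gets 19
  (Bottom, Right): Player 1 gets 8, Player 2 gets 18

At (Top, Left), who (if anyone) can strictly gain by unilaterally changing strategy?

Player 1

Player 1 at (Top, Left) earns 2; deviating to Bottom yields 10 — a strict improvement.
Player 2 earns 16; deviating to Right yields 16 — not better.
Only Player 1 has a strictly profitable deviation.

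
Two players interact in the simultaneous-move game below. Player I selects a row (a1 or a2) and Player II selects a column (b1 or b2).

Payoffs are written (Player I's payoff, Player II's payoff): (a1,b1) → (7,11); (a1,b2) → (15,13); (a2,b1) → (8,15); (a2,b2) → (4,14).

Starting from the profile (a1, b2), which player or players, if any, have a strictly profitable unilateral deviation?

Player I at (a1, b2) earns 15; deviating to a2 yields 4 — not better.
Player II earns 13; deviating to b1 yields 11 — not better.
Neither player can strictly improve; the profile is a Nash equilibrium.

Neither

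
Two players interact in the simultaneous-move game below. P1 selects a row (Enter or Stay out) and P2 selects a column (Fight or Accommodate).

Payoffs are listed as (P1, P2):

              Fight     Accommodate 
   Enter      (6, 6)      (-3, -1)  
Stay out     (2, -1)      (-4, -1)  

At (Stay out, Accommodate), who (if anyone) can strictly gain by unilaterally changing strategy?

P1

P1 at (Stay out, Accommodate) earns -4; deviating to Enter yields -3 — a strict improvement.
P2 earns -1; deviating to Fight yields -1 — not better.
Only P1 has a strictly profitable deviation.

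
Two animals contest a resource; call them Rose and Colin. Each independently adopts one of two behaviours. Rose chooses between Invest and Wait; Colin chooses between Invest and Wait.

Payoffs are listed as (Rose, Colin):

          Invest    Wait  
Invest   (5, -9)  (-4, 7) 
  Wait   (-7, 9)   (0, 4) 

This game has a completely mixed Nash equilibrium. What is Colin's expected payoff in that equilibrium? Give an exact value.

33/7

First find x, the probability Rose plays Invest, from Colin's indifference between Invest and Wait: −9x + 9(1−x) = 7x + 4(1−x), giving x = 5/21.
Since Colin is indifferent in equilibrium, Colin's expected payoff equals the payoff from either column against (5/21, 16/21). Using Invest: −9(5/21) + 9(16/21) = 33/7.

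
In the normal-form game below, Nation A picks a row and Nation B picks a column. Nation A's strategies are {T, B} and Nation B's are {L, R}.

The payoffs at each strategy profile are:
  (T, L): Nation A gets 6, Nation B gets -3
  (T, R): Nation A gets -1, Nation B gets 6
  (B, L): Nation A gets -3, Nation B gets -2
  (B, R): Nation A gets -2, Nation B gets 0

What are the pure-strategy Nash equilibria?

(T, L): Nation B prefers R (6 > -3) — not an equilibrium.
(T, R): Nation A gets -1 ≥ -2 from B, and Nation B gets 6 ≥ -3 from L — Nash equilibrium.
(B, L): Nation A prefers T (6 > -3); Nation B prefers R (0 > -2) — not an equilibrium.
(B, R): Nation A prefers T (-1 > -2) — not an equilibrium.

(T, R)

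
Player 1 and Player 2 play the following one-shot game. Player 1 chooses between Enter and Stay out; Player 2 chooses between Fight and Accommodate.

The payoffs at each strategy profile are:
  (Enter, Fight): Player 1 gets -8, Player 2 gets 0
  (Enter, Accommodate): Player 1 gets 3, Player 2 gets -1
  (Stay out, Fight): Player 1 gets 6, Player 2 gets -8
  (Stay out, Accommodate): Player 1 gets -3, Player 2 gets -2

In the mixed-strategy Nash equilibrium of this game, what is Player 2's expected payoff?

First find p, the probability Player 1 plays Enter, from Player 2's indifference between Fight and Accommodate: −8(1−p) = −p − 2(1−p), giving p = 6/7.
Since Player 2 is indifferent in equilibrium, Player 2's expected payoff equals the payoff from either column against (6/7, 1/7). Using Fight: −8(1/7) = -8/7.

-8/7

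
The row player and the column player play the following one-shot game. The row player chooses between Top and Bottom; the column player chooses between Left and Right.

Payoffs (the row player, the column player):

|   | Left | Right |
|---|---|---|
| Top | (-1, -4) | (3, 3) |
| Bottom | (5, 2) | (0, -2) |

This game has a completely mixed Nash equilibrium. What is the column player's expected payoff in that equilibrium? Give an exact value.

-2/11

First find p, the probability the row player plays Top, from the column player's indifference between Left and Right: −4p + 2(1−p) = 3p − 2(1−p), giving p = 4/11.
Since the column player is indifferent in equilibrium, the column player's expected payoff equals the payoff from either column against (4/11, 7/11). Using Left: −4(4/11) + 2(7/11) = -2/11.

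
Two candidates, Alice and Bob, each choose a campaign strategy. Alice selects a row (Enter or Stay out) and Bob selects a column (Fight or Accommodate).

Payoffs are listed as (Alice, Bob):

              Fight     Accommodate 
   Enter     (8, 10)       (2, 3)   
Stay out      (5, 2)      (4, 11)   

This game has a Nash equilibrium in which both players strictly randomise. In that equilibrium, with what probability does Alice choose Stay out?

Let r be the probability that Alice plays Enter. In a completely mixed equilibrium, Bob must be indifferent between Fight and Accommodate.
Bob's expected payoff from Fight is 10r + 2(1−r); from Accommodate it is 3r + 11(1−r).
Setting these equal: 8r + 2 = −8r + 11, so r = 9/16.
Therefore Alice plays Stay out with probability 1 − 9/16 = 7/16.

7/16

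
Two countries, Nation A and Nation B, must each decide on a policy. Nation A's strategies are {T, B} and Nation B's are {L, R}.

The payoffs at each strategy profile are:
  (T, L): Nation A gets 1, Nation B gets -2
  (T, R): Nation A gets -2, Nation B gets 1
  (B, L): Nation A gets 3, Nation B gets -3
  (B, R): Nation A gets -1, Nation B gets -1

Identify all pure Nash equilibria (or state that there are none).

(T, L): Nation A prefers B (3 > 1); Nation B prefers R (1 > -2) — not an equilibrium.
(T, R): Nation A prefers B (-1 > -2) — not an equilibrium.
(B, L): Nation B prefers R (-1 > -3) — not an equilibrium.
(B, R): Nation A gets -1 ≥ -2 from T, and Nation B gets -1 ≥ -3 from L — Nash equilibrium.

(B, R)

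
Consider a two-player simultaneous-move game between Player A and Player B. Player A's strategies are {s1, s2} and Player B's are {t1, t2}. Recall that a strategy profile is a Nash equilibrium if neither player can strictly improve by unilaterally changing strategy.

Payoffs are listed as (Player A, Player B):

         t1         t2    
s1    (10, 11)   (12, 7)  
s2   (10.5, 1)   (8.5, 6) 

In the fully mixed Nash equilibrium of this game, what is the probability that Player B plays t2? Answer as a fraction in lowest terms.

1/8

Let y be the probability that Player B plays t1. In a completely mixed equilibrium, Player A must be indifferent between s1 and s2.
Player A's expected payoff from s1 is 10y + 12(1−y); from s2 it is 10.5y + 8.5(1−y).
Setting these equal: −2y + 12 = 2y + 8.5, so y = 7/8.
Therefore Player B plays t2 with probability 1 − 7/8 = 1/8.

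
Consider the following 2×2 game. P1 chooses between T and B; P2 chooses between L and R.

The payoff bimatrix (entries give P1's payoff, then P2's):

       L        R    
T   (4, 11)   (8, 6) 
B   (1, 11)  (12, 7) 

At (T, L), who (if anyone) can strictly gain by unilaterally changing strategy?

Neither

P1 at (T, L) earns 4; deviating to B yields 1 — not better.
P2 earns 11; deviating to R yields 6 — not better.
Neither player can strictly improve; the profile is a Nash equilibrium.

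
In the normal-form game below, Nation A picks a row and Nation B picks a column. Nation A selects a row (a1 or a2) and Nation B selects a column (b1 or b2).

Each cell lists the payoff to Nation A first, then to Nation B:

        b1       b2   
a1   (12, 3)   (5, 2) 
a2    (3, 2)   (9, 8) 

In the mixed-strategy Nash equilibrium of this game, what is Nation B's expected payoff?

20/7

First find x, the probability Nation A plays a1, from Nation B's indifference between b1 and b2: 3x + 2(1−x) = 2x + 8(1−x), giving x = 6/7.
Since Nation B is indifferent in equilibrium, Nation B's expected payoff equals the payoff from either column against (6/7, 1/7). Using b1: 3(6/7) + 2(1/7) = 20/7.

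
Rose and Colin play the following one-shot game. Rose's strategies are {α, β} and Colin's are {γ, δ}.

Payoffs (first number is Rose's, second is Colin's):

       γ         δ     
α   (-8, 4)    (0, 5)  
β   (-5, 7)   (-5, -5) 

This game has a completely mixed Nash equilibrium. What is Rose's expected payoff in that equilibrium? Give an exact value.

First find q, the probability Colin plays γ, from Rose's indifference between α and β: −8q = −5q − 5(1−q), giving q = 5/8.
Since Rose is indifferent in equilibrium, Rose's expected payoff equals the payoff from either row against (5/8, 3/8). Using α: −8(5/8) = -5.

-5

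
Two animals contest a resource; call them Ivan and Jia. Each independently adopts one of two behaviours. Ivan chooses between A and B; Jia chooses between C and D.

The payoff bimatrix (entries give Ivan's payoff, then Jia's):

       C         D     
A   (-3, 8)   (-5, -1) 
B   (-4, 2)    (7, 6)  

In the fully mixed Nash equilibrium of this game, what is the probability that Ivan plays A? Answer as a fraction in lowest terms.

4/13

Let x be the probability that Ivan plays A. In a completely mixed equilibrium, Jia must be indifferent between C and D.
Jia's expected payoff from C is 8x + 2(1−x); from D it is −x + 6(1−x).
Setting these equal: 6x + 2 = −7x + 6, so x = 4/13.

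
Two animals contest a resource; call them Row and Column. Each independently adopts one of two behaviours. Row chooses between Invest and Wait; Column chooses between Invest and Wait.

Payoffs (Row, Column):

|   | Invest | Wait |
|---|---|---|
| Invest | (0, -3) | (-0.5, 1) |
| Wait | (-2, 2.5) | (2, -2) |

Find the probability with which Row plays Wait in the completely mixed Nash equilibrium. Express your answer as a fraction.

Let x be the probability that Row plays Invest. In a completely mixed equilibrium, Column must be indifferent between Invest and Wait.
Column's expected payoff from Invest is −3x + 2.5(1−x); from Wait it is x − 2(1−x).
Setting these equal: −5.5x + 2.5 = 3x − 2, so x = 9/17.
Therefore Row plays Wait with probability 1 − 9/17 = 8/17.

8/17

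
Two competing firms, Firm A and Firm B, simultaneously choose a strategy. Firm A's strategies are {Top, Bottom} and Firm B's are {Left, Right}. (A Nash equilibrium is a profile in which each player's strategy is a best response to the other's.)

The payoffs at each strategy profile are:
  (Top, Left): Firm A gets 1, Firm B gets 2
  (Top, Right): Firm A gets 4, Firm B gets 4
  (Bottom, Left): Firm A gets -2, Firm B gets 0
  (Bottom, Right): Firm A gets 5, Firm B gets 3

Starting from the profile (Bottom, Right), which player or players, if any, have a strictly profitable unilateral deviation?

Neither

Firm A at (Bottom, Right) earns 5; deviating to Top yields 4 — not better.
Firm B earns 3; deviating to Left yields 0 — not better.
Neither player can strictly improve; the profile is a Nash equilibrium.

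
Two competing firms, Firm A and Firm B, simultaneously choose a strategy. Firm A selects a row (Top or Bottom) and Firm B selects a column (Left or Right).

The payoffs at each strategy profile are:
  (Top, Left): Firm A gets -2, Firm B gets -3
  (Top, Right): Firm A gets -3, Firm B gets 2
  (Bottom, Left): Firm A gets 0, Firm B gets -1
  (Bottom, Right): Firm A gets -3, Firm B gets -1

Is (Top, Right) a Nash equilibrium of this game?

Yes

At (Top, Right), Firm A earns -3; switching to Bottom would give -3, so Firm A has no profitable deviation.
Firm B earns 2; switching to Left would give -3, so Firm B has no profitable deviation.
Neither player can gain by a unilateral deviation, so this profile is a Nash equilibrium.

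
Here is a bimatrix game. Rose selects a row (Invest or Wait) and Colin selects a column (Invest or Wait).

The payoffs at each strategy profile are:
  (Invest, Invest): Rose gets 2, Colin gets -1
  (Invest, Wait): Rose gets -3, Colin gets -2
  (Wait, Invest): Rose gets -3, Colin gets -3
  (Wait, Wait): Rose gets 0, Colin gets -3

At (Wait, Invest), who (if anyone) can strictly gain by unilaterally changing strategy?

Rose at (Wait, Invest) earns -3; deviating to Invest yields 2 — a strict improvement.
Colin earns -3; deviating to Wait yields -3 — not better.
Only Rose has a strictly profitable deviation.

Rose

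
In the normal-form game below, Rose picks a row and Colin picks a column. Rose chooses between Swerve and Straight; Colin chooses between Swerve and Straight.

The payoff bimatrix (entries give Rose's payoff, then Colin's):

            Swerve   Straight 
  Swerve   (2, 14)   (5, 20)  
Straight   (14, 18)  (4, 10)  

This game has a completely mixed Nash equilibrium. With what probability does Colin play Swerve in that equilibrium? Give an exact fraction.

1/13

Let y be the probability that Colin plays Swerve. In a completely mixed equilibrium, Rose must be indifferent between Swerve and Straight.
Rose's expected payoff from Swerve is 2y + 5(1−y); from Straight it is 14y + 4(1−y).
Setting these equal: −3y + 5 = 10y + 4, so y = 1/13.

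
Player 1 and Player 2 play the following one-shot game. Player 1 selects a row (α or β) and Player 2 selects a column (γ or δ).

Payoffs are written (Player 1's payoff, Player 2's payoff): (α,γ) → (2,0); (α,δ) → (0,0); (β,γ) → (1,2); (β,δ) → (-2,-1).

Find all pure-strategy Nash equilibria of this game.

(α, γ): Player 1 gets 2 ≥ 1 from β, and Player 2 gets 0 ≥ 0 from δ — Nash equilibrium.
(α, δ): Player 1 gets 0 ≥ -2 from β, and Player 2 gets 0 ≥ 0 from γ — Nash equilibrium.
(β, γ): Player 1 prefers α (2 > 1) — not an equilibrium.
(β, δ): Player 1 prefers α (0 > -2); Player 2 prefers γ (2 > -1) — not an equilibrium.

(α, γ) and (α, δ)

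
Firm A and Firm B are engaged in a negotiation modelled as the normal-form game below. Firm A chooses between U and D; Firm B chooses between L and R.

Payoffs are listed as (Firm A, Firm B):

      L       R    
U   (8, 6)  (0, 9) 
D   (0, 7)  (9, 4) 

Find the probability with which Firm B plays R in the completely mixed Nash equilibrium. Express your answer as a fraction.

Let y be the probability that Firm B plays L. In a completely mixed equilibrium, Firm A must be indifferent between U and D.
Firm A's expected payoff from U is 8y; from D it is 9(1−y).
Setting these equal: 8y = −9y + 9, so y = 9/17.
Therefore Firm B plays R with probability 1 − 9/17 = 8/17.

8/17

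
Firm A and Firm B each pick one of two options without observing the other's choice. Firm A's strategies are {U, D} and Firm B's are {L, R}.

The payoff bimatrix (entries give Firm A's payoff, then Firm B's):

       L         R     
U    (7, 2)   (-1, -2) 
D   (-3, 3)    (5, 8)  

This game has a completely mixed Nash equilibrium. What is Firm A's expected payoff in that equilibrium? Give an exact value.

2

First find y, the probability Firm B plays L, from Firm A's indifference between U and D: 7y − (1−y) = −3y + 5(1−y), giving y = 3/8.
Since Firm A is indifferent in equilibrium, Firm A's expected payoff equals the payoff from either row against (3/8, 5/8). Using U: 7(3/8) − (5/8) = 2.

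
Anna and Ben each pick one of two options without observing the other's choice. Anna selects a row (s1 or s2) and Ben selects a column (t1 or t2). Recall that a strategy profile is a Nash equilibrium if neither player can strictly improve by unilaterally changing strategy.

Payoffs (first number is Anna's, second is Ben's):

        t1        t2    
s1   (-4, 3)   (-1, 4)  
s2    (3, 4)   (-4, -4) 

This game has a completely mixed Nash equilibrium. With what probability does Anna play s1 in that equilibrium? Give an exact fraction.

8/9

Let p be the probability that Anna plays s1. In a completely mixed equilibrium, Ben must be indifferent between t1 and t2.
Ben's expected payoff from t1 is 3p + 4(1−p); from t2 it is 4p − 4(1−p).
Setting these equal: −p + 4 = 8p − 4, so p = 8/9.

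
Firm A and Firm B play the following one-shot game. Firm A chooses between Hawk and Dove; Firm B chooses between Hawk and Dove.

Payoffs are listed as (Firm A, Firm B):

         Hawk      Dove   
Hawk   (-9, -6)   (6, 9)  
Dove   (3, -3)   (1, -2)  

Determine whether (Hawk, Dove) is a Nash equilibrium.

Yes

At (Hawk, Dove), Firm A earns 6; switching to Dove would give 1, so Firm A has no profitable deviation.
Firm B earns 9; switching to Hawk would give -6, so Firm B has no profitable deviation.
Neither player can gain by a unilateral deviation, so this profile is a Nash equilibrium.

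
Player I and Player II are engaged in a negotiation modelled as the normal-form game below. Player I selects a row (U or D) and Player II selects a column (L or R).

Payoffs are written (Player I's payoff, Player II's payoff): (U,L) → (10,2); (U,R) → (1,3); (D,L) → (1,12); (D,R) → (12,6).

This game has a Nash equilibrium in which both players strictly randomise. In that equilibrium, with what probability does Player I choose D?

1/7

Let r be the probability that Player I plays U. In a completely mixed equilibrium, Player II must be indifferent between L and R.
Player II's expected payoff from L is 2r + 12(1−r); from R it is 3r + 6(1−r).
Setting these equal: −10r + 12 = −3r + 6, so r = 6/7.
Therefore Player I plays D with probability 1 − 6/7 = 1/7.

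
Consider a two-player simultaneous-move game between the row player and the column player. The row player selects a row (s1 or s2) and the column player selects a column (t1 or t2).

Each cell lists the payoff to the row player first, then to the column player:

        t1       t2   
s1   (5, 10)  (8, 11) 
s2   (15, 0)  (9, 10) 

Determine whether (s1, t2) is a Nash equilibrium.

No

At (s1, t2), the row player earns 8; switching to s2 would give 9, so the row player would deviate.
The column player earns 11; switching to t1 would give 10, so the column player has no profitable deviation.
Since at least one player can profitably deviate, this is not a Nash equilibrium.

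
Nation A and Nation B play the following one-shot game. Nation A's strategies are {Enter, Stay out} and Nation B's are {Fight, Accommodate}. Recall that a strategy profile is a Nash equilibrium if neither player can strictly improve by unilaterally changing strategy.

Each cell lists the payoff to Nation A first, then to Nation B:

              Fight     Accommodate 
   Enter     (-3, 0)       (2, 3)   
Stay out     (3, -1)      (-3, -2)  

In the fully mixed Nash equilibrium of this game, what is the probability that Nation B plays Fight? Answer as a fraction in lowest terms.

5/11

Let y be the probability that Nation B plays Fight. In a completely mixed equilibrium, Nation A must be indifferent between Enter and Stay out.
Nation A's expected payoff from Enter is −3y + 2(1−y); from Stay out it is 3y − 3(1−y).
Setting these equal: −5y + 2 = 6y − 3, so y = 5/11.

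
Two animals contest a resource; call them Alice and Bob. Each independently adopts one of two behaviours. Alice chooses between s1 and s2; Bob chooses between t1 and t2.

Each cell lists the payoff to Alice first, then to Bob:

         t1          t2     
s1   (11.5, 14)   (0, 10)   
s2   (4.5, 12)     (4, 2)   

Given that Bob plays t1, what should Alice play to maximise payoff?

Against t1, Alice earns 11.5 from s1 and 4.5 from s2.
So s1 is the best response.

s1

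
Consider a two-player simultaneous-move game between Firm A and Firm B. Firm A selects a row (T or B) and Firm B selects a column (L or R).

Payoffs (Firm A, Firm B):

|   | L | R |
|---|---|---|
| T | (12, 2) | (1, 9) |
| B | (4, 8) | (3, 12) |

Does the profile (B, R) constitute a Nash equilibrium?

At (B, R), Firm A earns 3; switching to T would give 1, so Firm A has no profitable deviation.
Firm B earns 12; switching to L would give 8, so Firm B has no profitable deviation.
Neither player can gain by a unilateral deviation, so this profile is a Nash equilibrium.

Yes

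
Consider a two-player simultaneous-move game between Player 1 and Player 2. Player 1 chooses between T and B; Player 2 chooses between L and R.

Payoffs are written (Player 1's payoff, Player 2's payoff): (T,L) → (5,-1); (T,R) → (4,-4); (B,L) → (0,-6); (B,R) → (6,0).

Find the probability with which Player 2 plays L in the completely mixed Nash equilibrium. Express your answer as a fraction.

Let c be the probability that Player 2 plays L. In a completely mixed equilibrium, Player 1 must be indifferent between T and B.
Player 1's expected payoff from T is 5c + 4(1−c); from B it is 6(1−c).
Setting these equal: c + 4 = −6c + 6, so c = 2/7.

2/7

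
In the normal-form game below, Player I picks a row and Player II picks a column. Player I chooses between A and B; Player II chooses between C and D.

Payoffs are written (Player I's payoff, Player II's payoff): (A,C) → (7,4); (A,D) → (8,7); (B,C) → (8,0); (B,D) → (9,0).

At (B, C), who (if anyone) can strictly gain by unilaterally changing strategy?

Player I at (B, C) earns 8; deviating to A yields 7 — not better.
Player II earns 0; deviating to D yields 0 — not better.
Neither player can strictly improve; the profile is a Nash equilibrium.

Neither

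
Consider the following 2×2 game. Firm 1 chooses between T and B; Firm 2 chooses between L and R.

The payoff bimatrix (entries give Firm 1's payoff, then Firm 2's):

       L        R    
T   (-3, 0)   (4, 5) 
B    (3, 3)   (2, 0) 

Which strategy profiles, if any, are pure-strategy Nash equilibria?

(T, L): Firm 1 prefers B (3 > -3); Firm 2 prefers R (5 > 0) — not an equilibrium.
(T, R): Firm 1 gets 4 ≥ 2 from B, and Firm 2 gets 5 ≥ 0 from L — Nash equilibrium.
(B, L): Firm 1 gets 3 ≥ -3 from T, and Firm 2 gets 3 ≥ 0 from R — Nash equilibrium.
(B, R): Firm 1 prefers T (4 > 2); Firm 2 prefers L (3 > 0) — not an equilibrium.

(T, R) and (B, L)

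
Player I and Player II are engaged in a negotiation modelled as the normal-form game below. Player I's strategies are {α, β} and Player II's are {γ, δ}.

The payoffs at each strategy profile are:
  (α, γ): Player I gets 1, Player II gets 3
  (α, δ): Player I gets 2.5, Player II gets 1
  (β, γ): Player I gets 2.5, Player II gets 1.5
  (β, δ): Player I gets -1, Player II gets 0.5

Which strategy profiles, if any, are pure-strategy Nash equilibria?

(β, γ)

(α, γ): Player I prefers β (2.5 > 1) — not an equilibrium.
(α, δ): Player II prefers γ (3 > 1) — not an equilibrium.
(β, γ): Player I gets 2.5 ≥ 1 from α, and Player II gets 1.5 ≥ 0.5 from δ — Nash equilibrium.
(β, δ): Player I prefers α (2.5 > -1); Player II prefers γ (1.5 > 0.5) — not an equilibrium.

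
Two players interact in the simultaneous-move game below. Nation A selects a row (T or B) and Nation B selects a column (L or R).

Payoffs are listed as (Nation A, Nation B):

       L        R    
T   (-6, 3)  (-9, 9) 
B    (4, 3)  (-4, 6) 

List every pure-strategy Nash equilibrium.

(B, R)

(T, L): Nation A prefers B (4 > -6); Nation B prefers R (9 > 3) — not an equilibrium.
(T, R): Nation A prefers B (-4 > -9) — not an equilibrium.
(B, L): Nation B prefers R (6 > 3) — not an equilibrium.
(B, R): Nation A gets -4 ≥ -9 from T, and Nation B gets 6 ≥ 3 from L — Nash equilibrium.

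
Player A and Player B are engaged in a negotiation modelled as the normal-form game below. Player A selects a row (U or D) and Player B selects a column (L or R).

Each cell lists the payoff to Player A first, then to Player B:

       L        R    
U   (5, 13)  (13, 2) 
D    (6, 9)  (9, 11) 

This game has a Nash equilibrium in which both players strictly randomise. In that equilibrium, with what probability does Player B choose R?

Let c be the probability that Player B plays L. In a completely mixed equilibrium, Player A must be indifferent between U and D.
Player A's expected payoff from U is 5c + 13(1−c); from D it is 6c + 9(1−c).
Setting these equal: −8c + 13 = −3c + 9, so c = 4/5.
Therefore Player B plays R with probability 1 − 4/5 = 1/5.

1/5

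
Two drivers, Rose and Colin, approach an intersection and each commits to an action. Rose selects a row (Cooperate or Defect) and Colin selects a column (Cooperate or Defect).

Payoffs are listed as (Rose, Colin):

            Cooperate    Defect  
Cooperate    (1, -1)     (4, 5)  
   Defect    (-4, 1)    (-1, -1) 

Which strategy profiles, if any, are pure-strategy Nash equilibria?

(Cooperate, Defect)

(Cooperate, Cooperate): Colin prefers Defect (5 > -1) — not an equilibrium.
(Cooperate, Defect): Rose gets 4 ≥ -1 from Defect, and Colin gets 5 ≥ -1 from Cooperate — Nash equilibrium.
(Defect, Cooperate): Rose prefers Cooperate (1 > -4) — not an equilibrium.
(Defect, Defect): Rose prefers Cooperate (4 > -1); Colin prefers Cooperate (1 > -1) — not an equilibrium.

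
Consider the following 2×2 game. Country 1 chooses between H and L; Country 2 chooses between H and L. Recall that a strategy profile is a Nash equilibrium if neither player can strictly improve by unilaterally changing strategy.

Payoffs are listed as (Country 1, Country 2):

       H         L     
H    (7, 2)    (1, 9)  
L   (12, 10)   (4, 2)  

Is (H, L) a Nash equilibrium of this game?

At (H, L), Country 1 earns 1; switching to L would give 4, so Country 1 would deviate.
Country 2 earns 9; switching to H would give 2, so Country 2 has no profitable deviation.
Since at least one player can profitably deviate, this is not a Nash equilibrium.

No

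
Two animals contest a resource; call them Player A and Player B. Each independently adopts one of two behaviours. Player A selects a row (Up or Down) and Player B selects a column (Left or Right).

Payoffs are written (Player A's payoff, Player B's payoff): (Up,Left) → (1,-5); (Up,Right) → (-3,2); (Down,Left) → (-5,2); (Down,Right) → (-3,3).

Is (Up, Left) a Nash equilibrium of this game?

At (Up, Left), Player A earns 1; switching to Down would give -5, so Player A has no profitable deviation.
Player B earns -5; switching to Right would give 2, so Player B would deviate.
Since at least one player can profitably deviate, this is not a Nash equilibrium.

No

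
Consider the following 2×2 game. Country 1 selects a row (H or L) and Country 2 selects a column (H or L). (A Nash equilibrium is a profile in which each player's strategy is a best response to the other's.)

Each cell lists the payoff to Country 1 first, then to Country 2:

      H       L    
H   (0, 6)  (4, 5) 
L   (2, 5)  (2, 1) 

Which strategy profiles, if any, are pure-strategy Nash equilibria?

(H, H): Country 1 prefers L (2 > 0) — not an equilibrium.
(H, L): Country 2 prefers H (6 > 5) — not an equilibrium.
(L, H): Country 1 gets 2 ≥ 0 from H, and Country 2 gets 5 ≥ 1 from L — Nash equilibrium.
(L, L): Country 1 prefers H (4 > 2); Country 2 prefers H (5 > 1) — not an equilibrium.

(L, H)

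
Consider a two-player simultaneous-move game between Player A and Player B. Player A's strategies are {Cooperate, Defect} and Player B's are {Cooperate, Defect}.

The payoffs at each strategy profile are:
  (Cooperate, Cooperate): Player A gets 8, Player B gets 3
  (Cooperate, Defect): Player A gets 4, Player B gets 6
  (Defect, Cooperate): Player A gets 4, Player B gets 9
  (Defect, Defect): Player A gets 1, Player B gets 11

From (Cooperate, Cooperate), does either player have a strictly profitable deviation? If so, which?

Player A at (Cooperate, Cooperate) earns 8; deviating to Defect yields 4 — not better.
Player B earns 3; deviating to Defect yields 6 — a strict improvement.
Only Player B has a strictly profitable deviation.

Player B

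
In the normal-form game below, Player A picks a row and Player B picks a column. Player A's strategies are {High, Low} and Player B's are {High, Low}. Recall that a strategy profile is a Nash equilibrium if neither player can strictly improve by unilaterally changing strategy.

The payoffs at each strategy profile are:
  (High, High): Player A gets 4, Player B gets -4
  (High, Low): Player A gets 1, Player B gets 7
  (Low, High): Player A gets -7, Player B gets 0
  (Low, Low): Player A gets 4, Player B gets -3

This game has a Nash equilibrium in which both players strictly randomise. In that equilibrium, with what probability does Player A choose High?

Let r be the probability that Player A plays High. In a completely mixed equilibrium, Player B must be indifferent between High and Low.
Player B's expected payoff from High is −4r; from Low it is 7r − 3(1−r).
Setting these equal: −4r = 10r − 3, so r = 3/14.

3/14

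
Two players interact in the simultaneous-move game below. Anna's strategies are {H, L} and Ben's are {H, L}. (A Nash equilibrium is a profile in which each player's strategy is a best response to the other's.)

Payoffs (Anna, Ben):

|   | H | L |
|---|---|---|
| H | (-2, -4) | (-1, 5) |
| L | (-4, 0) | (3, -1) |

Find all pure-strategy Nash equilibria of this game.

(H, H): Ben prefers L (5 > -4) — not an equilibrium.
(H, L): Anna prefers L (3 > -1) — not an equilibrium.
(L, H): Anna prefers H (-2 > -4) — not an equilibrium.
(L, L): Ben prefers H (0 > -1) — not an equilibrium.

none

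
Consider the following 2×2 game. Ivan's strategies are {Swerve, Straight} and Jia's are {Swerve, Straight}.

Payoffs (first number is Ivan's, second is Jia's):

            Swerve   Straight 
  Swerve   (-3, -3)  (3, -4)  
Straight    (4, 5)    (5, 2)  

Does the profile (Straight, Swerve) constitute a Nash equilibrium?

At (Straight, Swerve), Ivan earns 4; switching to Swerve would give -3, so Ivan has no profitable deviation.
Jia earns 5; switching to Straight would give 2, so Jia has no profitable deviation.
Neither player can gain by a unilateral deviation, so this profile is a Nash equilibrium.

Yes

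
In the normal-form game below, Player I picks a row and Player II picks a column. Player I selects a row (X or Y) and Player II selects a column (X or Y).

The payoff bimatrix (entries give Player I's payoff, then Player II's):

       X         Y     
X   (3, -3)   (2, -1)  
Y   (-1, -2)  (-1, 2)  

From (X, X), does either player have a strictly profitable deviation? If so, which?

Player I at (X, X) earns 3; deviating to Y yields -1 — not better.
Player II earns -3; deviating to Y yields -1 — a strict improvement.
Only Player II has a strictly profitable deviation.

Player II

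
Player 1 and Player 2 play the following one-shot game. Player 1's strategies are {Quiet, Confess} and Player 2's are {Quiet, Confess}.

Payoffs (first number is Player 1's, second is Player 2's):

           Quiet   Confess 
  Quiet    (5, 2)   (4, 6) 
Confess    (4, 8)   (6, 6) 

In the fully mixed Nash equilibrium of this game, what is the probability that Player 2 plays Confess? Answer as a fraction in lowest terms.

1/3

Let c be the probability that Player 2 plays Quiet. In a completely mixed equilibrium, Player 1 must be indifferent between Quiet and Confess.
Player 1's expected payoff from Quiet is 5c + 4(1−c); from Confess it is 4c + 6(1−c).
Setting these equal: c + 4 = −2c + 6, so c = 2/3.
Therefore Player 2 plays Confess with probability 1 − 2/3 = 1/3.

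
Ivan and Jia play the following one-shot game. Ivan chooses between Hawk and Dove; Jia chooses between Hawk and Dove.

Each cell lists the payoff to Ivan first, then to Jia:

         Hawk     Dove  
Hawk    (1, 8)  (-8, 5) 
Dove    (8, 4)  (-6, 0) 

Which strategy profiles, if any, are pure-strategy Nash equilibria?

(Dove, Hawk)

(Hawk, Hawk): Ivan prefers Dove (8 > 1) — not an equilibrium.
(Hawk, Dove): Ivan prefers Dove (-6 > -8); Jia prefers Hawk (8 > 5) — not an equilibrium.
(Dove, Hawk): Ivan gets 8 ≥ 1 from Hawk, and Jia gets 4 ≥ 0 from Dove — Nash equilibrium.
(Dove, Dove): Jia prefers Hawk (4 > 0) — not an equilibrium.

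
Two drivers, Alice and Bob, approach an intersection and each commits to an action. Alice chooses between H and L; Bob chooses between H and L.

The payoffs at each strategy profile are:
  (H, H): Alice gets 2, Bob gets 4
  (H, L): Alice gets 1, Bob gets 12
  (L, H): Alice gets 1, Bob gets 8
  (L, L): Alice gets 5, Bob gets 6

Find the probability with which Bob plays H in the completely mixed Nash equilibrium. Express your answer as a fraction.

Let y be the probability that Bob plays H. In a completely mixed equilibrium, Alice must be indifferent between H and L.
Alice's expected payoff from H is 2y + (1−y); from L it is y + 5(1−y).
Setting these equal: y + 1 = −4y + 5, so y = 4/5.

4/5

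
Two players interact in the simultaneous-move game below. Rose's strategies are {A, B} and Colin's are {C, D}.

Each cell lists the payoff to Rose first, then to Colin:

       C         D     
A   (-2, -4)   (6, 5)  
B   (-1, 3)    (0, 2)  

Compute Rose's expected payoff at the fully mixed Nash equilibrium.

-6/7

First find y, the probability Colin plays C, from Rose's indifference between A and B: −2y + 6(1−y) = −y, giving y = 6/7.
Since Rose is indifferent in equilibrium, Rose's expected payoff equals the payoff from either row against (6/7, 1/7). Using A: −2(6/7) + 6(1/7) = -6/7.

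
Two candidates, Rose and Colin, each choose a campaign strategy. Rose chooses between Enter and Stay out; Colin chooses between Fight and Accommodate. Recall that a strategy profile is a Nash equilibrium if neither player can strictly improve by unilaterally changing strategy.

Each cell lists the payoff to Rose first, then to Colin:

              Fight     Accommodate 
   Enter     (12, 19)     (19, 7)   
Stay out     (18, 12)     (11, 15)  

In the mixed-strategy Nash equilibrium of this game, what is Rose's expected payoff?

15

First find y, the probability Colin plays Fight, from Rose's indifference between Enter and Stay out: 12y + 19(1−y) = 18y + 11(1−y), giving y = 4/7.
Since Rose is indifferent in equilibrium, Rose's expected payoff equals the payoff from either row against (4/7, 3/7). Using Enter: 12(4/7) + 19(3/7) = 15.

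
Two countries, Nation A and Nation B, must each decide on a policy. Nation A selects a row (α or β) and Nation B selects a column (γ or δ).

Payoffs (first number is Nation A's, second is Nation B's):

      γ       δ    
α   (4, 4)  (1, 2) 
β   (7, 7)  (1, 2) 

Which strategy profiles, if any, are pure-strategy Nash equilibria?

(α, γ): Nation A prefers β (7 > 4) — not an equilibrium.
(α, δ): Nation B prefers γ (4 > 2) — not an equilibrium.
(β, γ): Nation A gets 7 ≥ 4 from α, and Nation B gets 7 ≥ 2 from δ — Nash equilibrium.
(β, δ): Nation B prefers γ (7 > 2) — not an equilibrium.

(β, γ)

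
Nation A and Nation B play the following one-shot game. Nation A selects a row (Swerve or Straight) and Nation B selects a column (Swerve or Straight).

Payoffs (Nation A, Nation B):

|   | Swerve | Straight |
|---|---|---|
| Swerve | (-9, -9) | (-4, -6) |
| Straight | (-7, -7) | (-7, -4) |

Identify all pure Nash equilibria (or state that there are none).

(Swerve, Straight)

(Swerve, Swerve): Nation A prefers Straight (-7 > -9); Nation B prefers Straight (-6 > -9) — not an equilibrium.
(Swerve, Straight): Nation A gets -4 ≥ -7 from Straight, and Nation B gets -6 ≥ -9 from Swerve — Nash equilibrium.
(Straight, Swerve): Nation B prefers Straight (-4 > -7) — not an equilibrium.
(Straight, Straight): Nation A prefers Swerve (-4 > -7) — not an equilibrium.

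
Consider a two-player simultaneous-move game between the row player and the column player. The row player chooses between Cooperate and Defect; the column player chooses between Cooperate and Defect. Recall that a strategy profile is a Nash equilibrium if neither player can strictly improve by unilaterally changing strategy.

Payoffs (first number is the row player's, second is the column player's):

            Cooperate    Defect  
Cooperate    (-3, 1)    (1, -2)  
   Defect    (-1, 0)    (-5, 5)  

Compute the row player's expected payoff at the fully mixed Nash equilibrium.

First find y, the probability the column player plays Cooperate, from the row player's indifference between Cooperate and Defect: −3y + (1−y) = −y − 5(1−y), giving y = 3/4.
Since the row player is indifferent in equilibrium, the row player's expected payoff equals the payoff from either row against (3/4, 1/4). Using Cooperate: −3(3/4) + (1/4) = -2.

-2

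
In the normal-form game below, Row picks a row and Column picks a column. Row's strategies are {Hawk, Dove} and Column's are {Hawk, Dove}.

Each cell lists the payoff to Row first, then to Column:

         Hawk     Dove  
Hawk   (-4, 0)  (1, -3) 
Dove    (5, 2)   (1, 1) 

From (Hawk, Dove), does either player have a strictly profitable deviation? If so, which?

Row at (Hawk, Dove) earns 1; deviating to Dove yields 1 — not better.
Column earns -3; deviating to Hawk yields 0 — a strict improvement.
Only Column has a strictly profitable deviation.

Column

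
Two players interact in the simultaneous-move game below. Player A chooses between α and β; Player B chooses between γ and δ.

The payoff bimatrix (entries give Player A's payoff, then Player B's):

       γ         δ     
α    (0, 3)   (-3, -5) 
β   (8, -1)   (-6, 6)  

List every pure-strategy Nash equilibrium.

none

(α, γ): Player A prefers β (8 > 0) — not an equilibrium.
(α, δ): Player B prefers γ (3 > -5) — not an equilibrium.
(β, γ): Player B prefers δ (6 > -1) — not an equilibrium.
(β, δ): Player A prefers α (-3 > -6) — not an equilibrium.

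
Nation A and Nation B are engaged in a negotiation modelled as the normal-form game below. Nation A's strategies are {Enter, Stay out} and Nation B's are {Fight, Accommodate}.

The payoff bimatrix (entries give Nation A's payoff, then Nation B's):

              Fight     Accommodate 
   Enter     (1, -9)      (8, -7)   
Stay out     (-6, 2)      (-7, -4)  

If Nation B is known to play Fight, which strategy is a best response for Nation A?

Enter

Against Fight, Nation A earns 1 from Enter and -6 from Stay out.
So Enter is the best response.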